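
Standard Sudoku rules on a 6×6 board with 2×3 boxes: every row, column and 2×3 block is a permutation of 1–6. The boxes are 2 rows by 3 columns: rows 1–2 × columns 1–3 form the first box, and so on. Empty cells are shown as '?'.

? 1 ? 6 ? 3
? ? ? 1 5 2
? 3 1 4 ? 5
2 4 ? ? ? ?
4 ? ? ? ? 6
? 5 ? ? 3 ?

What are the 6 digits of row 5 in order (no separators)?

423516

row 1, column 1 = 5 (sole candidate).
row 1, column 5 = 4 (sole candidate).
row 2, column 2 = 6 (sole candidate).
row 3, column 1 = 6 (sole candidate).
row 3, column 5 = 2 (sole candidate).
row 4, column 3 = 5 (sole candidate).
row 4, column 4 = 3 (sole candidate).
row 4, column 6 = 1 (sole candidate).
row 5, column 2 = 2: row 5 has {4,6}; col 2 has {1,3,4,5,6}; box has {4,5} → only 2 remains.
row 5, column 3 = 3: row 5 has {2,4,6}; col 3 has {1,5}; box has {2,4,5} → only 3 remains.
row 5, column 4 = 5: row 5 has {2,3,4,6}; col 4 has {1,3,4,6}; box has {3,6} → only 5 remains.
row 5, column 5 = 1: row 5 has {2,3,4,5,6}; col 5 has {2,3,4,5}; box has {3,5,6} → only 1 remains.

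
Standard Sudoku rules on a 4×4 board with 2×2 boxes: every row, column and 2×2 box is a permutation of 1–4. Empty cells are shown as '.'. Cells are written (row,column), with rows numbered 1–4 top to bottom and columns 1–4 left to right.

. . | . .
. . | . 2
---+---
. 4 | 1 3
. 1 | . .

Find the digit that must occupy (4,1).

(2,2) = 3: row 2 has {2}; col 2 has {1,4}; box has {} → only 3 remains.
(2,3) = 4: row 2 has {2,3}; col 3 has {1}; box has {2} → only 4 remains.
(3,1) = 2: row 3 has {1,3,4}; col 1 has {}; box has {1,4} → only 2 remains.
(4,1) = 3: row 4 has {1}; col 1 has {2}; box has {1,2,4} → only 3 remains.

3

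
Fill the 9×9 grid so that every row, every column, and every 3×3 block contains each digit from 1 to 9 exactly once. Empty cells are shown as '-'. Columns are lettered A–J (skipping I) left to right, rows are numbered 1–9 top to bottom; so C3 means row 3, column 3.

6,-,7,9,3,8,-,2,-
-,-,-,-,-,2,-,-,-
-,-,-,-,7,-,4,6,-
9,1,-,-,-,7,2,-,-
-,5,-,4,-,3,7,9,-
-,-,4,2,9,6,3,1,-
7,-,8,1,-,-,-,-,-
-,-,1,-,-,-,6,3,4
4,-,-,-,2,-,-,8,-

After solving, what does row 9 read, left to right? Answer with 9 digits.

469325187

B1 = 4 (sole candidate).
D3 = 5 (sole candidate).
F3 = 1 (sole candidate).
D4 = 8 (sole candidate).
E4 = 5 (sole candidate).
H4 = 4 (sole candidate).
J4 = 6 (sole candidate).
E5 = 1 (sole candidate).
J5 = 8 (sole candidate).
A6 = 8 (sole candidate).
B6 = 7 (sole candidate).
J6 = 5 (sole candidate).
H7 = 5 (sole candidate).
D8 = 7 (sole candidate).
E8 = 8 (sole candidate).
J1 = 1 (sole candidate).
D2 = 6 (sole candidate).
E2 = 4 (sole candidate).
H2 = 7 (sole candidate).
C4 = 3 (sole candidate).
A5 = 2 (sole candidate).
C5 = 6 (sole candidate).
E7 = 6 (sole candidate).
G7 = 9 (sole candidate).
J7 = 2 (sole candidate).
A8 = 5 (sole candidate).
F8 = 9 (sole candidate).
C9 = 9: row 9 has {2,4,8}; col 3 has {1,3,4,6,7,8}; box has {1,4,5,7,8} → only 9 remains.
D9 = 3: row 9 has {2,4,8,9}; col 4 has {1,2,4,5,6,7,8,9}; box has {1,2,6,7,8,9} → only 3 remains.
F9 = 5: row 9 has {2,3,4,8,9}; col 6 has {1,2,3,6,7,8,9}; box has {1,2,3,6,7,8,9} → only 5 remains.
G9 = 1: row 9 has {2,3,4,5,8,9}; col 7 has {2,3,4,6,7,9}; box has {2,3,4,5,6,8,9} → only 1 remains.
J9 = 7: row 9 has {1,2,3,4,5,8,9}; col 9 has {1,2,4,5,6,8}; box has {1,2,3,4,5,6,8,9} → only 7 remains.
G1 = 5 (sole candidate).
C2 = 5 (sole candidate).
G2 = 8 (sole candidate).
A3 = 3 (sole candidate).
C3 = 2 (sole candidate).
J3 = 9 (sole candidate).
B7 = 3 (sole candidate).
F7 = 4 (sole candidate).
B8 = 2 (sole candidate).
B9 = 6: row 9 has {1,2,3,4,5,7,8,9}; col 2 has {1,2,3,4,5,7}; box has {1,2,3,4,5,7,8,9} → only 6 remains.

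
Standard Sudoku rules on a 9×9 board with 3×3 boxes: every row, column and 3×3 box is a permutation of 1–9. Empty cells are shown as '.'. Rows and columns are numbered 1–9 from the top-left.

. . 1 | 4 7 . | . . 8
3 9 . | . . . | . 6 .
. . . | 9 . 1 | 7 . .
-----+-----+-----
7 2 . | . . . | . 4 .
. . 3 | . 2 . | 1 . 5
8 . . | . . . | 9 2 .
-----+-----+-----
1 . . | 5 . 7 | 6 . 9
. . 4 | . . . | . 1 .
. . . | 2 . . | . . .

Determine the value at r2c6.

r2c4 = 8: row 2 has {3,6,9}; col 4 has {2,4,5,9}; box has {1,4,7,9} → only 8 remains.
r2c5 = 5: row 2 has {3,6,8,9}; col 5 has {2,7}; box has {1,4,7,8,9} → only 5 remains.
r2c6 = 2: row 2 has {3,5,6,8,9}; col 6 has {1,7}; box has {1,4,5,7,8,9} → only 2 remains.

2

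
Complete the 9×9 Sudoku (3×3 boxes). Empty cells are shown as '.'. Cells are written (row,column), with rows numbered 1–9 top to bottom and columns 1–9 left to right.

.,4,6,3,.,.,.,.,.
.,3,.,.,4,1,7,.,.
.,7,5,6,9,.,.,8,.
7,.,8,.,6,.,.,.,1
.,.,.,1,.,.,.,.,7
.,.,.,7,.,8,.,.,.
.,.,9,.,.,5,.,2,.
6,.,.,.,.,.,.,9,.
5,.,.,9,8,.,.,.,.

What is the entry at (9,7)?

1

(2,3) = 2: row 2 has {1,3,4,7}; col 3 has {5,6,8,9}; box has {3,4,5,6,7} → only 2 remains.
(3,1) = 1: row 3 has {5,6,7,8,9}; col 1 has {5,6,7}; box has {2,3,4,5,6,7} → only 1 remains.
(3,6) = 2: row 3 has {1,5,6,7,8,9}; col 6 has {1,5,8}; box has {1,3,4,6,9} → only 2 remains.
(7,4) = 4: row 7 has {2,5,9}; col 4 has {1,3,6,7,9}; box has {5,8,9} → only 4 remains.
(8,4) = 2: row 8 has {6,9}; col 4 has {1,3,4,6,7,9}; box has {4,5,8,9} → only 2 remains.
(1,6) = 7: row 1 has {3,4,6}; col 6 has {1,2,5,8}; box has {1,2,3,4,6,9} → only 7 remains.
(4,4) = 5: row 4 has {1,6,7,8}; col 4 has {1,2,3,4,6,7,9}; box has {1,6,7,8} → only 5 remains.
(8,6) = 3: row 8 has {2,6,9}; col 6 has {1,2,5,7,8}; box has {2,4,5,8,9} → only 3 remains.
(9,6) = 6: row 9 has {5,8,9}; col 6 has {1,2,3,5,7,8}; box has {2,3,4,5,8,9} → only 6 remains.
(1,5) = 5: row 1 has {3,4,6,7}; col 5 has {4,6,8,9}; box has {1,2,3,4,6,7,9} → only 5 remains.
(1,8) = 1: row 1 has {3,4,5,6,7}; col 8 has {2,8,9}; box has {7,8} → only 1 remains.
(2,4) = 8: row 2 has {1,2,3,4,7}; col 4 has {1,2,3,4,5,6,7,9}; box has {1,2,3,4,5,6,7,9} → only 8 remains.
(2,1) = 9: row 2 has {1,2,3,4,7,8}; col 1 has {1,5,6,7}; box has {1,2,3,4,5,6,7} → only 9 remains.
(1,1) = 8: row 1 has {1,3,4,5,6,7}; col 1 has {1,5,6,7,9}; box has {1,2,3,4,5,6,7,9} → only 8 remains.
(7,1) = 3: row 7 has {2,4,5,9}; col 1 has {1,5,6,7,8,9}; box has {5,6,9} → only 3 remains.
(5,7) = 8: in row 5, 8 can only go here (every other open cell in that row sees an 8).
(7,5) = 7: in row 7, 7 can only go here (every other open cell in that row sees a 7).
(8,5) = 1: row 8 has {2,3,6,9}; col 5 has {4,5,6,7,8,9}; box has {2,3,4,5,6,7,8,9} → only 1 remains.
(8,2) = 8: row 8 has {1,2,3,6,9}; col 2 has {3,4,7}; box has {3,5,6,9} → only 8 remains.
(7,2) = 1: row 7 has {2,3,4,5,7,9}; col 2 has {3,4,7,8}; box has {3,5,6,8,9} → only 1 remains.
(7,7) = 6: row 7 has {1,2,3,4,5,7,9}; col 7 has {7,8}; box has {2,9} → only 6 remains.
(7,9) = 8: row 7 has {1,2,3,4,5,6,7,9}; col 9 has {1,7}; box has {2,6,9} → only 8 remains.
(9,2) = 2: row 9 has {5,6,8,9}; col 2 has {1,3,4,7,8}; box has {1,3,5,6,8,9} → only 2 remains.
(4,2) = 9: row 4 has {1,5,6,7,8}; col 2 has {1,2,3,4,7,8}; box has {7,8} → only 9 remains.
(4,6) = 4: row 4 has {1,5,6,7,8,9}; col 6 has {1,2,3,5,6,7,8}; box has {1,5,6,7,8} → only 4 remains.
(4,8) = 3: row 4 has {1,4,5,6,7,8,9}; col 8 has {1,2,8,9}; box has {1,7,8} → only 3 remains.
(5,6) = 9: row 5 has {1,7,8}; col 6 has {1,2,3,4,5,6,7,8}; box has {1,4,5,6,7,8} → only 9 remains.
(4,7) = 2: row 4 has {1,3,4,5,6,7,8,9}; col 7 has {6,7,8}; box has {1,3,7,8} → only 2 remains.
(1,7) = 9: row 1 has {1,3,4,5,6,7,8}; col 7 has {2,6,7,8}; box has {1,7,8} → only 9 remains.
(1,9) = 2: row 1 has {1,3,4,5,6,7,8,9}; col 9 has {1,7,8}; box has {1,7,8,9} → only 2 remains.
(6,3) = 1: in row 6, 1 can only go here (every other open cell in that row sees a 1).
(6,9) = 9: in row 6, 9 can only go here (every other open cell in that row sees a 9).
(6,5) = 3: in row 6, 3 can only go here (every other open cell in that row sees a 3).
(5,5) = 2: row 5 has {1,7,8,9}; col 5 has {1,3,4,5,6,7,8,9}; box has {1,3,4,5,6,7,8,9} → only 2 remains.
(5,1) = 4: row 5 has {1,2,7,8,9}; col 1 has {1,3,5,6,7,8,9}; box has {1,7,8,9} → only 4 remains.
(5,3) = 3: row 5 has {1,2,4,7,8,9}; col 3 has {1,2,5,6,8,9}; box has {1,4,7,8,9} → only 3 remains.
(6,1) = 2: row 6 has {1,3,7,8,9}; col 1 has {1,3,4,5,6,7,8,9}; box has {1,3,4,7,8,9} → only 2 remains.
(8,3) = 7: in row 8, 7 can only go here (every other open cell in that row sees a 7).
(9,3) = 4: row 9 has {2,5,6,8,9}; col 3 has {1,2,3,5,6,7,8,9}; box has {1,2,3,5,6,7,8,9} → only 4 remains.
(9,8) = 7: row 9 has {2,4,5,6,8,9}; col 8 has {1,2,3,8,9}; box has {2,6,8,9} → only 7 remains.
(9,9) = 3: row 9 has {2,4,5,6,7,8,9}; col 9 has {1,2,7,8,9}; box has {2,6,7,8,9} → only 3 remains.
(3,9) = 4: row 3 has {1,2,5,6,7,8,9}; col 9 has {1,2,3,7,8,9}; box has {1,2,7,8,9} → only 4 remains.
(8,9) = 5: row 8 has {1,2,3,6,7,8,9}; col 9 has {1,2,3,4,7,8,9}; box has {2,3,6,7,8,9} → only 5 remains.
(9,7) = 1: row 9 has {2,3,4,5,6,7,8,9}; col 7 has {2,6,7,8,9}; box has {2,3,5,6,7,8,9} → only 1 remains.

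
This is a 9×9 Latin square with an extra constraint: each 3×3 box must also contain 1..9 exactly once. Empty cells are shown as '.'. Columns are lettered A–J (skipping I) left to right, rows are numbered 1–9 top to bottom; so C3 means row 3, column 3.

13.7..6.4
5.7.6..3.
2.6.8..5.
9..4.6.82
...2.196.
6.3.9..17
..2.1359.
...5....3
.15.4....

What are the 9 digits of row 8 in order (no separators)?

H1 = 2 (sole candidate).
C4 = 1 (sole candidate).
G4 = 3 (sole candidate).
J5 = 5 (sole candidate).
D6 = 8 (sole candidate).
F6 = 5 (sole candidate).
G6 = 4 (sole candidate).
D7 = 6 (sole candidate).
J7 = 8 (sole candidate).
D9 = 9 (sole candidate).
H9 = 7 (sole candidate).
J9 = 6 (sole candidate).
E1 = 5 (sole candidate).
F1 = 9 (sole candidate).
D2 = 1 (sole candidate).
G2 = 8 (sole candidate).
J2 = 9 (sole candidate).
D3 = 3 (sole candidate).
F3 = 4 (sole candidate).
J3 = 1 (sole candidate).
E4 = 7 (sole candidate).
E5 = 3 (sole candidate).
B6 = 2 (sole candidate).
E8 = 2: row 8 has {3,5}; col 5 has {1,3,4,5,6,7,8,9}; box has {1,3,4,5,6,9} → only 2 remains.
G8 = 1: row 8 has {2,3,5}; col 7 has {3,4,5,6,8,9}; box has {3,5,6,7,8,9} → only 1 remains.
H8 = 4: row 8 has {1,2,3,5}; col 8 has {1,2,3,5,6,7,8,9}; box has {1,3,5,6,7,8,9} → only 4 remains.
F9 = 8 (sole candidate).
G9 = 2 (sole candidate).
C1 = 8 (sole candidate).
B2 = 4 (sole candidate).
F2 = 2 (sole candidate).
B3 = 9 (sole candidate).
G3 = 7 (sole candidate).
B4 = 5 (sole candidate).
C5 = 4 (sole candidate).
B7 = 7 (sole candidate).
A8 = 8: row 8 has {1,2,3,4,5}; col 1 has {1,2,5,6,9}; box has {1,2,5,7} → only 8 remains.
B8 = 6: row 8 has {1,2,3,4,5,8}; col 2 has {1,2,3,4,5,7,9}; box has {1,2,5,7,8} → only 6 remains.
C8 = 9: row 8 has {1,2,3,4,5,6,8}; col 3 has {1,2,3,4,5,6,7,8}; box has {1,2,5,6,7,8} → only 9 remains.
F8 = 7: row 8 has {1,2,3,4,5,6,8,9}; col 6 has {1,2,3,4,5,6,8,9}; box has {1,2,3,4,5,6,8,9} → only 7 remains.

869527143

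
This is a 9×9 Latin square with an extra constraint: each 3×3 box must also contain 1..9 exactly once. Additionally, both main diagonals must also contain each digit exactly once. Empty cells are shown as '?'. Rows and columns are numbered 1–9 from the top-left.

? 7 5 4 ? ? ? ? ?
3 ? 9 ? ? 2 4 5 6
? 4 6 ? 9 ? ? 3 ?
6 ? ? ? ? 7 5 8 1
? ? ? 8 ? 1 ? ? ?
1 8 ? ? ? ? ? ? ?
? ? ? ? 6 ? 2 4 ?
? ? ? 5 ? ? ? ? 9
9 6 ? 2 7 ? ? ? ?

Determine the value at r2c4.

r1c1 = 8: row 1 has {4,5,7}; col 1 has {1,3,6,9}; box has {3,4,5,6,7,9}; main diagonal has {2,6} → only 8 remains.
r1c9 = 2: row 1 has {4,5,7,8}; col 9 has {1,6,9}; box has {3,4,5,6}; anti-diagonal has {5,7,9} → only 2 remains.
r2c2 = 1: row 2 has {2,3,4,5,6,9}; col 2 has {4,6,7,8}; box has {3,4,5,6,7,8,9}; main diagonal has {2,6,8} → only 1 remains.
r2c4 = 7: row 2 has {1,2,3,4,5,6,9}; col 4 has {2,4,5,8}; box has {2,4,9} → only 7 remains.

7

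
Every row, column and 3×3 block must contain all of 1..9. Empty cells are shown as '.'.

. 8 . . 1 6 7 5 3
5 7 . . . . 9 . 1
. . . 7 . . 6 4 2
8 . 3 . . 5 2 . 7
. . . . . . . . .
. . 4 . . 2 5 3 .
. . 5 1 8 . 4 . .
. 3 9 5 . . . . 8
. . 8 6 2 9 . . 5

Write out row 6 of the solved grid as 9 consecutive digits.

row 1, column 3 = 2 (sole candidate).
row 2, column 3 = 6 (sole candidate).
row 2, column 8 = 8 (sole candidate).
row 3, column 3 = 1 (sole candidate).
row 5, column 3 = 7 (sole candidate).
row 8, column 7 = 1 (sole candidate).
row 9, column 7 = 3 (sole candidate).
row 9, column 8 = 7 (sole candidate).
row 3, column 2 = 9 (sole candidate).
row 5, column 7 = 8 (sole candidate).
row 1, column 1 = 4 (sole candidate).
row 1, column 4 = 9 (sole candidate).
row 3, column 1 = 3 (sole candidate).
row 3, column 5 = 5 (sole candidate).
row 3, column 6 = 8 (sole candidate).
row 4, column 4 = 4 (sole candidate).
row 5, column 4 = 3 (sole candidate).
row 5, column 6 = 1 (sole candidate).
row 6, column 4 = 8: row 6 has {2,3,4,5}; col 4 has {1,3,4,5,6,7,9}; box has {1,2,3,4,5} → only 8 remains.
row 9, column 1 = 1 (sole candidate).
row 9, column 2 = 4 (sole candidate).
row 2, column 4 = 2 (sole candidate).
row 5, column 9 = 4 (hidden single in row 5).
row 5, column 2 = 5 (hidden single in row 5).
row 5, column 1 = 2 (hidden single in row 5).
row 6, column 2 = 1: in row 6, 1 can only go here (every other open cell in that row sees a 1).
row 6, column 5 = 7: in row 6, 7 can only go here (every other open cell in that row sees a 7).
row 4, column 2 = 6 (sole candidate).
row 4, column 5 = 9 (sole candidate).
row 4, column 8 = 1 (sole candidate).
row 5, column 5 = 6 (sole candidate).
row 5, column 8 = 9 (sole candidate).
row 6, column 1 = 9: row 6 has {1,2,3,4,5,7,8}; col 1 has {1,2,3,4,5,8}; box has {1,2,3,4,5,6,7,8} → only 9 remains.
row 6, column 9 = 6: row 6 has {1,2,3,4,5,7,8,9}; col 9 has {1,2,3,4,5,7,8}; box has {1,2,3,4,5,7,8,9} → only 6 remains.

914872536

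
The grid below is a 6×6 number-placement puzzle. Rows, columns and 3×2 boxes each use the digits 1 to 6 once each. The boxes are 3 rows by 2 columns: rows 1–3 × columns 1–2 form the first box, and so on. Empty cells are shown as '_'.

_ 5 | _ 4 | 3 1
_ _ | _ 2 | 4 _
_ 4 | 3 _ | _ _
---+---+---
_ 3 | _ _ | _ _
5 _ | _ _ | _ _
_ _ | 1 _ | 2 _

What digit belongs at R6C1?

4

R1C3 = 6 (sole candidate).
R2C3 = 5 (sole candidate).
R2C6 = 6 (sole candidate).
R3C4 = 1 (sole candidate).
R3C5 = 5 (sole candidate).
R3C6 = 2 (sole candidate).
R6C2 = 6 (sole candidate).
R1C1 = 2 (sole candidate).
R2C2 = 1 (sole candidate).
R3C1 = 6 (sole candidate).
R5C2 = 2 (sole candidate).
R5C3 = 4 (sole candidate).
R5C6 = 3 (sole candidate).
R6C1 = 4: row 6 has {1,2,6}; col 1 has {2,5,6}; box has {2,3,5,6} → only 4 remains.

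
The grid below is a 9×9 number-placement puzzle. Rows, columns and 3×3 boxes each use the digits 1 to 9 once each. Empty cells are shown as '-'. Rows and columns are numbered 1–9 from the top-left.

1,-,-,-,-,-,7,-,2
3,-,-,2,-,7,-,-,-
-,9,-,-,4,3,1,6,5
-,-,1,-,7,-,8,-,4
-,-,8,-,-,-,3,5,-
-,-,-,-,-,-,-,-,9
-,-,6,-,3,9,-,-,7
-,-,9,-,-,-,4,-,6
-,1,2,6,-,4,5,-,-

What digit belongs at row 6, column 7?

6

row 2, column 7 = 9: row 2 has {2,3,7}; col 7 has {1,3,4,5,7,8}; box has {1,2,5,6,7} → only 9 remains.
row 2, column 9 = 8: row 2 has {2,3,7,9}; col 9 has {2,4,5,6,7,9}; box has {1,2,5,6,7,9} → only 8 remains.
row 3, column 3 = 7: row 3 has {1,3,4,5,6,9}; col 3 has {1,2,6,8,9}; box has {1,3,9} → only 7 remains.
row 3, column 4 = 8: row 3 has {1,3,4,5,6,7,9}; col 4 has {2,6}; box has {2,3,4,7} → only 8 remains.
row 4, column 8 = 2: row 4 has {1,4,7,8}; col 8 has {5,6}; box has {3,4,5,8,9} → only 2 remains.
row 5, column 9 = 1: row 5 has {3,5,8}; col 9 has {2,4,5,6,7,8,9}; box has {2,3,4,5,8,9} → only 1 remains.
row 6, column 7 = 6: row 6 has {9}; col 7 has {1,3,4,5,7,8,9}; box has {1,2,3,4,5,8,9} → only 6 remains.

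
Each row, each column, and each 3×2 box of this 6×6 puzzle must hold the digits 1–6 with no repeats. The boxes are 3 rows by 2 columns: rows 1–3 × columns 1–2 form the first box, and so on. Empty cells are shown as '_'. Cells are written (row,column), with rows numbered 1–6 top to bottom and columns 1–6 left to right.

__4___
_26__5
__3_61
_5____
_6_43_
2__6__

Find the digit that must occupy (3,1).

5

(1,5) = 2: row 1 has {4}; col 5 has {3,6}; box has {1,5,6} → only 2 remains.
(1,6) = 3: row 1 has {2,4}; col 6 has {1,5}; box has {1,2,5,6} → only 3 remains.
(2,4) = 1: row 2 has {2,5,6}; col 4 has {4,6}; box has {3,4,6} → only 1 remains.
(2,5) = 4: row 2 has {1,2,5,6}; col 5 has {2,3,6}; box has {1,2,3,5,6} → only 4 remains.
(3,2) = 4: row 3 has {1,3,6}; col 2 has {2,5,6}; box has {2} → only 4 remains.
(4,5) = 1: row 4 has {5}; col 5 has {2,3,4,6}; box has {3} → only 1 remains.
(5,1) = 1: row 5 has {3,4,6}; col 1 has {2}; box has {2,5,6} → only 1 remains.
(5,6) = 2: row 5 has {1,3,4,6}; col 6 has {1,3,5}; box has {1,3} → only 2 remains.
(6,2) = 3: row 6 has {2,6}; col 2 has {2,4,5,6}; box has {1,2,5,6} → only 3 remains.
(6,5) = 5: row 6 has {2,3,6}; col 5 has {1,2,3,4,6}; box has {1,2,3} → only 5 remains.
(6,6) = 4: row 6 has {2,3,5,6}; col 6 has {1,2,3,5}; box has {1,2,3,5} → only 4 remains.
(1,2) = 1: row 1 has {2,3,4}; col 2 has {2,3,4,5,6}; box has {2,4} → only 1 remains.
(1,4) = 5: row 1 has {1,2,3,4}; col 4 has {1,4,6}; box has {1,3,4,6} → only 5 remains.
(2,1) = 3: row 2 has {1,2,4,5,6}; col 1 has {1,2}; box has {1,2,4} → only 3 remains.
(3,1) = 5: row 3 has {1,3,4,6}; col 1 has {1,2,3}; box has {1,2,3,4} → only 5 remains.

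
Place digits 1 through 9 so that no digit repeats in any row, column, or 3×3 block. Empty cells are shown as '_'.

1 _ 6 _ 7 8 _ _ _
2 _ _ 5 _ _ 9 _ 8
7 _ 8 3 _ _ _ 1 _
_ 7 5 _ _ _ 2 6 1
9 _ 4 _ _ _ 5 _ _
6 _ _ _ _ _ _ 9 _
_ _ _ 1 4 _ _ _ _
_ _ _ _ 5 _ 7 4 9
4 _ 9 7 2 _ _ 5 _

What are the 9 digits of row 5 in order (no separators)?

row 2, column 3 = 3: row 2 has {2,5,8,9}; col 3 has {4,5,6,8,9}; box has {1,2,6,7,8} → only 3 remains.
row 2, column 8 = 7: row 2 has {2,3,5,8,9}; col 8 has {1,4,5,6,9}; box has {1,8,9} → only 7 remains.
row 2, column 2 = 4: row 2 has {2,3,5,7,8,9}; col 2 has {7}; box has {1,2,3,6,7,8} → only 4 remains.
row 6, column 6 = 5: in row 6, 5 can only go here (every other open cell in that row sees a 5).
row 6, column 9 = 7: in row 6, 7 can only go here (every other open cell in that row sees a 7).
row 5, column 9 = 3: row 5 has {4,5,9}; col 9 has {1,7,8,9}; box has {1,2,5,6,7,9} → only 3 remains.
row 9, column 9 = 6: row 9 has {2,4,5,7,9}; col 9 has {1,3,7,8,9}; box has {4,5,7,9} → only 6 remains.
row 5, column 8 = 8: row 5 has {3,4,5,9}; col 8 has {1,4,5,6,7,9}; box has {1,2,3,5,6,7,9} → only 8 remains.
row 6, column 7 = 4: row 6 has {5,6,7,9}; col 7 has {2,5,7,9}; box has {1,2,3,5,6,7,8,9} → only 4 remains.
row 7, column 9 = 2: row 7 has {1,4}; col 9 has {1,3,6,7,8,9}; box has {4,5,6,7,9} → only 2 remains.
row 9, column 6 = 3: row 9 has {2,4,5,6,7,9}; col 6 has {5,8}; box has {1,2,4,5,7} → only 3 remains.
row 1, column 7 = 3: row 1 has {1,6,7,8}; col 7 has {2,4,5,7,9}; box has {1,7,8,9} → only 3 remains.
row 1, column 8 = 2: row 1 has {1,3,6,7,8}; col 8 has {1,4,5,6,7,8,9}; box has {1,3,7,8,9} → only 2 remains.
row 3, column 7 = 6: row 3 has {1,3,7,8}; col 7 has {2,3,4,5,7,9}; box has {1,2,3,7,8,9} → only 6 remains.
row 7, column 3 = 7: row 7 has {1,2,4}; col 3 has {3,4,5,6,8,9}; box has {4,9} → only 7 remains.
row 7, column 7 = 8: row 7 has {1,2,4,7}; col 7 has {2,3,4,5,6,7,9}; box has {2,4,5,6,7,9} → only 8 remains.
row 7, column 8 = 3: row 7 has {1,2,4,7,8}; col 8 has {1,2,4,5,6,7,8,9}; box has {2,4,5,6,7,8,9} → only 3 remains.
row 8, column 6 = 6: row 8 has {4,5,7,9}; col 6 has {3,5,8}; box has {1,2,3,4,5,7} → only 6 remains.
row 9, column 7 = 1: row 9 has {2,3,4,5,6,7,9}; col 7 has {2,3,4,5,6,7,8,9}; box has {2,3,4,5,6,7,8,9} → only 1 remains.
row 2, column 6 = 1: row 2 has {2,3,4,5,7,8,9}; col 6 has {3,5,6,8}; box has {3,5,7,8} → only 1 remains.
row 3, column 5 = 9: row 3 has {1,3,6,7,8}; col 5 has {2,4,5,7}; box has {1,3,5,7,8} → only 9 remains.
row 7, column 1 = 5: row 7 has {1,2,3,4,7,8}; col 1 has {1,2,4,6,7,9}; box has {4,7,9} → only 5 remains.
row 7, column 2 = 6: row 7 has {1,2,3,4,5,7,8}; col 2 has {4,7}; box has {4,5,7,9} → only 6 remains.
row 7, column 6 = 9: row 7 has {1,2,3,4,5,6,7,8}; col 6 has {1,3,5,6,8}; box has {1,2,3,4,5,6,7} → only 9 remains.
row 8, column 4 = 8: row 8 has {4,5,6,7,9}; col 4 has {1,3,5,7}; box has {1,2,3,4,5,6,7,9} → only 8 remains.
row 9, column 2 = 8: row 9 has {1,2,3,4,5,6,7,9}; col 2 has {4,6,7}; box has {4,5,6,7,9} → only 8 remains.
row 1, column 4 = 4: row 1 has {1,2,3,6,7,8}; col 4 has {1,3,5,7,8}; box has {1,3,5,7,8,9} → only 4 remains.
row 1, column 9 = 5: row 1 has {1,2,3,4,6,7,8}; col 9 has {1,2,3,6,7,8,9}; box has {1,2,3,6,7,8,9} → only 5 remains.
row 2, column 5 = 6: row 2 has {1,2,3,4,5,7,8,9}; col 5 has {2,4,5,7,9}; box has {1,3,4,5,7,8,9} → only 6 remains.
row 3, column 2 = 5: row 3 has {1,3,6,7,8,9}; col 2 has {4,6,7,8}; box has {1,2,3,4,6,7,8} → only 5 remains.
row 3, column 6 = 2: row 3 has {1,3,5,6,7,8,9}; col 6 has {1,3,5,6,8,9}; box has {1,3,4,5,6,7,8,9} → only 2 remains.
row 3, column 9 = 4: row 3 has {1,2,3,5,6,7,8,9}; col 9 has {1,2,3,5,6,7,8,9}; box has {1,2,3,5,6,7,8,9} → only 4 remains.
row 4, column 4 = 9: row 4 has {1,2,5,6,7}; col 4 has {1,3,4,5,7,8}; box has {5} → only 9 remains.
row 4, column 6 = 4: row 4 has {1,2,5,6,7,9}; col 6 has {1,2,3,5,6,8,9}; box has {5,9} → only 4 remains.
row 5, column 5 = 1: row 5 has {3,4,5,8,9}; col 5 has {2,4,5,6,7,9}; box has {4,5,9} → only 1 remains.
row 5, column 6 = 7: row 5 has {1,3,4,5,8,9}; col 6 has {1,2,3,4,5,6,8,9}; box has {1,4,5,9} → only 7 remains.
row 6, column 4 = 2: row 6 has {4,5,6,7,9}; col 4 has {1,3,4,5,7,8,9}; box has {1,4,5,7,9} → only 2 remains.
row 8, column 1 = 3: row 8 has {4,5,6,7,8,9}; col 1 has {1,2,4,5,6,7,9}; box has {4,5,6,7,8,9} → only 3 remains.
row 1, column 2 = 9: row 1 has {1,2,3,4,5,6,7,8}; col 2 has {4,5,6,7,8}; box has {1,2,3,4,5,6,7,8} → only 9 remains.
row 4, column 1 = 8: row 4 has {1,2,4,5,6,7,9}; col 1 has {1,2,3,4,5,6,7,9}; box has {4,5,6,7,9} → only 8 remains.
row 4, column 5 = 3: row 4 has {1,2,4,5,6,7,8,9}; col 5 has {1,2,4,5,6,7,9}; box has {1,2,4,5,7,9} → only 3 remains.
row 5, column 2 = 2: row 5 has {1,3,4,5,7,8,9}; col 2 has {4,5,6,7,8,9}; box has {4,5,6,7,8,9} → only 2 remains.
row 5, column 4 = 6: row 5 has {1,2,3,4,5,7,8,9}; col 4 has {1,2,3,4,5,7,8,9}; box has {1,2,3,4,5,7,9} → only 6 remains.

924617583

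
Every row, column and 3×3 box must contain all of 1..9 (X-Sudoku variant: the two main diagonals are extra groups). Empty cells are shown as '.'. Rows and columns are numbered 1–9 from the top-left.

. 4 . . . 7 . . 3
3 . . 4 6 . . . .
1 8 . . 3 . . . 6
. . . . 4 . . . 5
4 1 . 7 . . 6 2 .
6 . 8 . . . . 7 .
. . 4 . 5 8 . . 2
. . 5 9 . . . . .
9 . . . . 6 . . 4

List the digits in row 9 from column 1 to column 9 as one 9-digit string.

row 5, column 5 = 8: row 5 has {1,2,4,6,7}; col 5 has {3,4,5,6}; box has {4,7}; main diagonal has {4}; anti-diagonal has {3,4,9} → only 8 remains.
row 5, column 9 = 9: row 5 has {1,2,4,6,7,8}; col 9 has {2,3,4,5,6}; box has {2,5,6,7} → only 9 remains.
row 6, column 9 = 1: row 6 has {6,7,8}; col 9 has {2,3,4,5,6,9}; box has {2,5,6,7,9} → only 1 remains.
row 7, column 1 = 7: row 7 has {2,4,5,8}; col 1 has {1,3,4,6,9}; box has {4,5,9} → only 7 remains.
row 4, column 1 = 2: row 4 has {4,5}; col 1 has {1,3,4,6,7,9}; box has {1,4,6,8} → only 2 remains.
row 4, column 6 = 1: row 4 has {2,4,5}; col 6 has {6,7,8}; box has {4,7,8}; anti-diagonal has {3,4,8,9} → only 1 remains.
row 5, column 3 = 3: row 5 has {1,2,4,6,7,8,9}; col 3 has {4,5,8}; box has {1,2,4,6,8} → only 3 remains.
row 5, column 6 = 5: row 5 has {1,2,3,4,6,7,8,9}; col 6 has {1,6,7,8}; box has {1,4,7,8} → only 5 remains.
row 6, column 4 = 2: row 6 has {1,6,7,8}; col 4 has {4,7,9}; box has {1,4,5,7,8}; anti-diagonal has {1,3,4,8,9} → only 2 remains.
row 6, column 5 = 9: row 6 has {1,2,6,7,8}; col 5 has {3,4,5,6,8}; box has {1,2,4,5,7,8} → only 9 remains.
row 6, column 6 = 3: row 6 has {1,2,6,7,8,9}; col 6 has {1,5,6,7,8}; box has {1,2,4,5,7,8,9}; main diagonal has {4,8} → only 3 remains.
row 6, column 7 = 4: row 6 has {1,2,3,6,7,8,9}; col 7 has {6}; box has {1,2,5,6,7,9} → only 4 remains.
row 8, column 1 = 8: row 8 has {5,9}; col 1 has {1,2,3,4,6,7,9}; box has {4,5,7,9} → only 8 remains.
row 8, column 2 = 6: row 8 has {5,8,9}; col 2 has {1,4,8}; box has {4,5,7,8,9}; anti-diagonal has {1,2,3,4,8,9} → only 6 remains.
row 8, column 8 = 1: row 8 has {5,6,8,9}; col 8 has {2,7}; box has {2,4}; main diagonal has {3,4,8} → only 1 remains.
row 8, column 9 = 7: row 8 has {1,5,6,8,9}; col 9 has {1,2,3,4,5,6,9}; box has {1,2,4} → only 7 remains.
row 1, column 1 = 5: row 1 has {3,4,7}; col 1 has {1,2,3,4,6,7,8,9}; box has {1,3,4,8}; main diagonal has {1,3,4,8} → only 5 remains.
row 2, column 8 = 5: row 2 has {3,4,6}; col 8 has {1,2,7}; box has {3,6}; anti-diagonal has {1,2,3,4,6,8,9} → only 5 remains.
row 2, column 9 = 8: row 2 has {3,4,5,6}; col 9 has {1,2,3,4,5,6,7,9}; box has {3,5,6} → only 8 remains.
row 3, column 4 = 5: row 3 has {1,3,6,8}; col 4 has {2,4,7,9}; box has {3,4,6,7} → only 5 remains.
row 3, column 7 = 7: row 3 has {1,3,5,6,8}; col 7 has {4,6}; box has {3,5,6,8}; anti-diagonal has {1,2,3,4,5,6,8,9} → only 7 remains.
row 4, column 4 = 6: row 4 has {1,2,4,5}; col 4 has {2,4,5,7,9}; box has {1,2,3,4,5,7,8,9}; main diagonal has {1,3,4,5,8} → only 6 remains.
row 6, column 2 = 5: row 6 has {1,2,3,4,6,7,8,9}; col 2 has {1,4,6,8}; box has {1,2,3,4,6,8} → only 5 remains.
row 7, column 2 = 3: row 7 has {2,4,5,7,8}; col 2 has {1,4,5,6,8}; box has {4,5,6,7,8,9} → only 3 remains.
row 7, column 4 = 1: row 7 has {2,3,4,5,7,8}; col 4 has {2,4,5,6,7,9}; box has {5,6,8,9} → only 1 remains.
row 7, column 7 = 9: row 7 has {1,2,3,4,5,7,8}; col 7 has {4,6,7}; box has {1,2,4,7}; main diagonal has {1,3,4,5,6,8} → only 9 remains.
row 7, column 8 = 6: row 7 has {1,2,3,4,5,7,8,9}; col 8 has {1,2,5,7}; box has {1,2,4,7,9} → only 6 remains.
row 8, column 5 = 2: row 8 has {1,5,6,7,8,9}; col 5 has {3,4,5,6,8,9}; box has {1,5,6,8,9} → only 2 remains.
row 8, column 6 = 4: row 8 has {1,2,5,6,7,8,9}; col 6 has {1,3,5,6,7,8}; box has {1,2,5,6,8,9} → only 4 remains.
row 8, column 7 = 3: row 8 has {1,2,4,5,6,7,8,9}; col 7 has {4,6,7,9}; box has {1,2,4,6,7,9} → only 3 remains.
row 9, column 2 = 2: row 9 has {4,6,9}; col 2 has {1,3,4,5,6,8}; box has {3,4,5,6,7,8,9} → only 2 remains.
row 9, column 3 = 1: row 9 has {2,4,6,9}; col 3 has {3,4,5,8}; box has {2,3,4,5,6,7,8,9} → only 1 remains.
row 9, column 4 = 3: row 9 has {1,2,4,6,9}; col 4 has {1,2,4,5,6,7,9}; box has {1,2,4,5,6,8,9} → only 3 remains.
row 9, column 5 = 7: row 9 has {1,2,3,4,6,9}; col 5 has {2,3,4,5,6,8,9}; box has {1,2,3,4,5,6,8,9} → only 7 remains.
row 9, column 8 = 8: row 9 has {1,2,3,4,6,7,9}; col 8 has {1,2,5,6,7}; box has {1,2,3,4,6,7,9} → only 8 remains.
row 1, column 4 = 8: row 1 has {3,4,5,7}; col 4 has {1,2,3,4,5,6,7,9}; box has {3,4,5,6,7} → only 8 remains.
row 1, column 5 = 1: row 1 has {3,4,5,7,8}; col 5 has {2,3,4,5,6,7,8,9}; box has {3,4,5,6,7,8} → only 1 remains.
row 1, column 7 = 2: row 1 has {1,3,4,5,7,8}; col 7 has {3,4,6,7,9}; box has {3,5,6,7,8} → only 2 remains.
row 1, column 8 = 9: row 1 has {1,2,3,4,5,7,8}; col 8 has {1,2,5,6,7,8}; box has {2,3,5,6,7,8} → only 9 remains.
row 2, column 2 = 7: row 2 has {3,4,5,6,8}; col 2 has {1,2,3,4,5,6,8}; box has {1,3,4,5,8}; main diagonal has {1,3,4,5,6,8,9} → only 7 remains.
row 2, column 7 = 1: row 2 has {3,4,5,6,7,8}; col 7 has {2,3,4,6,7,9}; box has {2,3,5,6,7,8,9} → only 1 remains.
row 3, column 3 = 2: row 3 has {1,3,5,6,7,8}; col 3 has {1,3,4,5,8}; box has {1,3,4,5,7,8}; main diagonal has {1,3,4,5,6,7,8,9} → only 2 remains.
row 3, column 6 = 9: row 3 has {1,2,3,5,6,7,8}; col 6 has {1,3,4,5,6,7,8}; box has {1,3,4,5,6,7,8} → only 9 remains.
row 3, column 8 = 4: row 3 has {1,2,3,5,6,7,8,9}; col 8 has {1,2,5,6,7,8,9}; box has {1,2,3,5,6,7,8,9} → only 4 remains.
row 4, column 2 = 9: row 4 has {1,2,4,5,6}; col 2 has {1,2,3,4,5,6,7,8}; box has {1,2,3,4,5,6,8} → only 9 remains.
row 4, column 3 = 7: row 4 has {1,2,4,5,6,9}; col 3 has {1,2,3,4,5,8}; box has {1,2,3,4,5,6,8,9} → only 7 remains.
row 4, column 7 = 8: row 4 has {1,2,4,5,6,7,9}; col 7 has {1,2,3,4,6,7,9}; box has {1,2,4,5,6,7,9} → only 8 remains.
row 4, column 8 = 3: row 4 has {1,2,4,5,6,7,8,9}; col 8 has {1,2,4,5,6,7,8,9}; box has {1,2,4,5,6,7,8,9} → only 3 remains.
row 9, column 7 = 5: row 9 has {1,2,3,4,6,7,8,9}; col 7 has {1,2,3,4,6,7,8,9}; box has {1,2,3,4,6,7,8,9} → only 5 remains.

921376584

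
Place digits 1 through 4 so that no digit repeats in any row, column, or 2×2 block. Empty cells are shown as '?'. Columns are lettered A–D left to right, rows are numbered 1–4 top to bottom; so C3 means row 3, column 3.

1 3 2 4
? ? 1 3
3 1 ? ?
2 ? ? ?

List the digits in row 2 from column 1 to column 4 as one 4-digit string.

4213

A2 = 4: row 2 has {1,3}; col 1 has {1,2,3}; box has {1,3} → only 4 remains.
B2 = 2: row 2 has {1,3,4}; col 2 has {1,3}; box has {1,3,4} → only 2 remains.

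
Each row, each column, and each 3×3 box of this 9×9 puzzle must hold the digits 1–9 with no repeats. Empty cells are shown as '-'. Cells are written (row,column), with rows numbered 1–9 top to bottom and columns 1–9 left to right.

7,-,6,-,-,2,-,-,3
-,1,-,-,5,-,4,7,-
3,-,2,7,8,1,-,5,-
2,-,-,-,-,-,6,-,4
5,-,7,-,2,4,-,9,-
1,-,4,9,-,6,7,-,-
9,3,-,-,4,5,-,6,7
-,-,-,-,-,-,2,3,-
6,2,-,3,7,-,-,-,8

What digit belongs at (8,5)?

(1,4) = 4: row 1 has {2,3,6,7}; col 4 has {3,7,9}; box has {1,2,5,7,8} → only 4 remains.
(1,5) = 9: row 1 has {2,3,4,6,7}; col 5 has {2,4,5,7,8}; box has {1,2,4,5,7,8} → only 9 remains.
(2,1) = 8: row 2 has {1,4,5,7}; col 1 has {1,2,3,5,6,7,9}; box has {1,2,3,6,7} → only 8 remains.
(2,3) = 9: row 2 has {1,4,5,7,8}; col 3 has {2,4,6,7}; box has {1,2,3,6,7,8} → only 9 remains.
(2,4) = 6: row 2 has {1,4,5,7,8,9}; col 4 has {3,4,7,9}; box has {1,2,4,5,7,8,9} → only 6 remains.
(2,6) = 3: row 2 has {1,4,5,6,7,8,9}; col 6 has {1,2,4,5,6}; box has {1,2,4,5,6,7,8,9} → only 3 remains.
(2,9) = 2: row 2 has {1,3,4,5,6,7,8,9}; col 9 has {3,4,7,8}; box has {3,4,5,7} → only 2 remains.
(3,2) = 4: row 3 has {1,2,3,5,7,8}; col 2 has {1,2,3}; box has {1,2,3,6,7,8,9} → only 4 remains.
(3,7) = 9: row 3 has {1,2,3,4,5,7,8}; col 7 has {2,4,6,7}; box has {2,3,4,5,7} → only 9 remains.
(3,9) = 6: row 3 has {1,2,3,4,5,7,8,9}; col 9 has {2,3,4,7,8}; box has {2,3,4,5,7,9} → only 6 remains.
(5,9) = 1: row 5 has {2,4,5,7,9}; col 9 has {2,3,4,6,7,8}; box has {4,6,7,9} → only 1 remains.
(6,2) = 8: row 6 has {1,4,6,7,9}; col 2 has {1,2,3,4}; box has {1,2,4,5,7} → only 8 remains.
(6,5) = 3: row 6 has {1,4,6,7,8,9}; col 5 has {2,4,5,7,8,9}; box has {2,4,6,9} → only 3 remains.
(6,8) = 2: row 6 has {1,3,4,6,7,8,9}; col 8 has {3,5,6,7,9}; box has {1,4,6,7,9} → only 2 remains.
(6,9) = 5: row 6 has {1,2,3,4,6,7,8,9}; col 9 has {1,2,3,4,6,7,8}; box has {1,2,4,6,7,9} → only 5 remains.
(7,7) = 1: row 7 has {3,4,5,6,7,9}; col 7 has {2,4,6,7,9}; box has {2,3,6,7,8} → only 1 remains.
(8,1) = 4: row 8 has {2,3}; col 1 has {1,2,3,5,6,7,8,9}; box has {2,3,6,9} → only 4 remains.
(8,9) = 9: row 8 has {2,3,4}; col 9 has {1,2,3,4,5,6,7,8}; box has {1,2,3,6,7,8} → only 9 remains.
(9,6) = 9: row 9 has {2,3,6,7,8}; col 6 has {1,2,3,4,5,6}; box has {3,4,5,7} → only 9 remains.
(9,7) = 5: row 9 has {2,3,6,7,8,9}; col 7 has {1,2,4,6,7,9}; box has {1,2,3,6,7,8,9} → only 5 remains.
(9,8) = 4: row 9 has {2,3,5,6,7,8,9}; col 8 has {2,3,5,6,7,9}; box has {1,2,3,5,6,7,8,9} → only 4 remains.
(1,2) = 5: row 1 has {2,3,4,6,7,9}; col 2 has {1,2,3,4,8}; box has {1,2,3,4,6,7,8,9} → only 5 remains.
(1,7) = 8: row 1 has {2,3,4,5,6,7,9}; col 7 has {1,2,4,5,6,7,9}; box has {2,3,4,5,6,7,9} → only 8 remains.
(1,8) = 1: row 1 has {2,3,4,5,6,7,8,9}; col 8 has {2,3,4,5,6,7,9}; box has {2,3,4,5,6,7,8,9} → only 1 remains.
(4,2) = 9: row 4 has {2,4,6}; col 2 has {1,2,3,4,5,8}; box has {1,2,4,5,7,8} → only 9 remains.
(4,3) = 3: row 4 has {2,4,6,9}; col 3 has {2,4,6,7,9}; box has {1,2,4,5,7,8,9} → only 3 remains.
(4,5) = 1: row 4 has {2,3,4,6,9}; col 5 has {2,3,4,5,7,8,9}; box has {2,3,4,6,9} → only 1 remains.
(4,8) = 8: row 4 has {1,2,3,4,6,9}; col 8 has {1,2,3,4,5,6,7,9}; box has {1,2,4,5,6,7,9} → only 8 remains.
(5,2) = 6: row 5 has {1,2,4,5,7,9}; col 2 has {1,2,3,4,5,8,9}; box has {1,2,3,4,5,7,8,9} → only 6 remains.
(5,4) = 8: row 5 has {1,2,4,5,6,7,9}; col 4 has {3,4,6,7,9}; box has {1,2,3,4,6,9} → only 8 remains.
(5,7) = 3: row 5 has {1,2,4,5,6,7,8,9}; col 7 has {1,2,4,5,6,7,8,9}; box has {1,2,4,5,6,7,8,9} → only 3 remains.
(7,3) = 8: row 7 has {1,3,4,5,6,7,9}; col 3 has {2,3,4,6,7,9}; box has {2,3,4,6,9} → only 8 remains.
(7,4) = 2: row 7 has {1,3,4,5,6,7,8,9}; col 4 has {3,4,6,7,8,9}; box has {3,4,5,7,9} → only 2 remains.
(8,2) = 7: row 8 has {2,3,4,9}; col 2 has {1,2,3,4,5,6,8,9}; box has {2,3,4,6,8,9} → only 7 remains.
(8,4) = 1: row 8 has {2,3,4,7,9}; col 4 has {2,3,4,6,7,8,9}; box has {2,3,4,5,7,9} → only 1 remains.
(8,5) = 6: row 8 has {1,2,3,4,7,9}; col 5 has {1,2,3,4,5,7,8,9}; box has {1,2,3,4,5,7,9} → only 6 remains.

6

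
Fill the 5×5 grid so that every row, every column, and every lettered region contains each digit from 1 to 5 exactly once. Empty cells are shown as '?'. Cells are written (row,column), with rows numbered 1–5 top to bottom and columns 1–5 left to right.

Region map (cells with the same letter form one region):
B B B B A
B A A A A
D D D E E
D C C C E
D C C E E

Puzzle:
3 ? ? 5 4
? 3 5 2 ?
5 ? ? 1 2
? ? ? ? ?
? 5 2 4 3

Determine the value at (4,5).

(1,3) = 1: row 1 has {3,4,5}; col 3 has {2,5}; region has {3,5} → only 1 remains.
(2,1) = 4: row 2 has {2,3,5}; col 1 has {3,5}; region has {1,3,5} → only 4 remains.
(2,5) = 1: row 2 has {2,3,4,5}; col 5 has {2,3,4}; region has {2,3,4,5} → only 1 remains.
(3,2) = 4: row 3 has {1,2,5}; col 2 has {3,5}; region has {5} → only 4 remains.
(3,3) = 3: row 3 has {1,2,4,5}; col 3 has {1,2,5}; region has {4,5} → only 3 remains.
(4,2) = 1: row 4 has {}; col 2 has {3,4,5}; region has {2,5} → only 1 remains.
(4,3) = 4: row 4 has {1}; col 3 has {1,2,3,5}; region has {1,2,5} → only 4 remains.
(4,4) = 3: row 4 has {1,4}; col 4 has {1,2,4,5}; region has {1,2,4,5} → only 3 remains.
(4,5) = 5: row 4 has {1,3,4}; col 5 has {1,2,3,4}; region has {1,2,3,4} → only 5 remains.

5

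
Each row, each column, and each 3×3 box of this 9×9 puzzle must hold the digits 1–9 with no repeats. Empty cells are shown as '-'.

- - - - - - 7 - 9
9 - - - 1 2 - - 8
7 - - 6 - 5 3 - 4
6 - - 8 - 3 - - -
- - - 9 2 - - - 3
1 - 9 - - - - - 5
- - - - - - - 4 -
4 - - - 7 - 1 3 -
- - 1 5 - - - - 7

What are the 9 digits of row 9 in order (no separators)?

261534897

r8c4 = 2 (sole candidate).
r8c9 = 6 (sole candidate).
r7c9 = 2 (sole candidate).
r4c9 = 1 (sole candidate).
r2c4 = 7 (hidden single in row 2).
r6c4 = 4 (sole candidate).
r6c5 = 6 (sole candidate).
r6c6 = 7 (sole candidate).
r1c4 = 3 (sole candidate).
r4c5 = 5 (sole candidate).
r5c6 = 1 (sole candidate).
r7c4 = 1 (sole candidate).
r3c5 = 9 (hidden single in row 3).
r6c2 = 3 (hidden single in row 6).
r2c3 = 3 (hidden single in row 2).
r2c2 = 4 (hidden single in row 2).
r7c7 = 5 (hidden single in box 9).
r2c7 = 6 (sole candidate).
r2c8 = 5 (sole candidate).
r5c8 = 6 (hidden single in row 5).
r4c8 = 7 (hidden single in column 8).
r4c2 = 2 (sole candidate).
r4c3 = 4 (sole candidate).
r4c7 = 9 (sole candidate).
r9c7 = 8: row 9 has {1,5,7}; col 7 has {1,3,5,6,7,9}; box has {1,2,3,4,5,6,7} → only 8 remains.
r9c8 = 9: row 9 has {1,5,7,8}; col 8 has {3,4,5,6,7}; box has {1,2,3,4,5,6,7,8} → only 9 remains.
r5c7 = 4 (sole candidate).
r6c7 = 2 (sole candidate).
r6c8 = 8 (sole candidate).
r9c2 = 6: row 9 has {1,5,7,8,9}; col 2 has {2,3,4}; box has {1,4} → only 6 remains.
r9c6 = 4: row 9 has {1,5,6,7,8,9}; col 6 has {1,2,3,5,7}; box has {1,2,5,7} → only 4 remains.
r1c6 = 8 (sole candidate).
r8c6 = 9 (sole candidate).
r9c5 = 3: row 9 has {1,4,5,6,7,8,9}; col 5 has {1,2,5,6,7,9}; box has {1,2,4,5,7,9} → only 3 remains.
r1c5 = 4 (sole candidate).
r7c5 = 8 (sole candidate).
r7c6 = 6 (sole candidate).
r9c1 = 2: row 9 has {1,3,4,5,6,7,8,9}; col 1 has {1,4,6,7,9}; box has {1,4,6} → only 2 remains.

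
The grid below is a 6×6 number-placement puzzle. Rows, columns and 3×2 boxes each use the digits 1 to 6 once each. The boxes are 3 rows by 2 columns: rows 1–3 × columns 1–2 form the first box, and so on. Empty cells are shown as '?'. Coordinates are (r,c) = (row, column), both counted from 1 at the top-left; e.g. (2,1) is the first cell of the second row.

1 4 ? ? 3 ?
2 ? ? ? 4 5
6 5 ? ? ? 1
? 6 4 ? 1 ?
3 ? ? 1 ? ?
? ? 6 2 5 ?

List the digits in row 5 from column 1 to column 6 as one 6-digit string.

325164

(2,2) = 3: row 2 has {2,4,5}; col 2 has {4,5,6}; box has {1,2,4,5,6} → only 3 remains.
(2,3) = 1: row 2 has {2,3,4,5}; col 3 has {4,6}; box has {} → only 1 remains.
(2,4) = 6: row 2 has {1,2,3,4,5}; col 4 has {1,2}; box has {1} → only 6 remains.
(3,5) = 2: row 3 has {1,5,6}; col 5 has {1,3,4,5}; box has {1,3,4,5} → only 2 remains.
(4,1) = 5: row 4 has {1,4,6}; col 1 has {1,2,3,6}; box has {3,6} → only 5 remains.
(4,4) = 3: row 4 has {1,4,5,6}; col 4 has {1,2,6}; box has {1,2,4,6} → only 3 remains.
(4,6) = 2: row 4 has {1,3,4,5,6}; col 6 has {1,5}; box has {1,5} → only 2 remains.
(5,2) = 2: row 5 has {1,3}; col 2 has {3,4,5,6}; box has {3,5,6} → only 2 remains.
(5,3) = 5: row 5 has {1,2,3}; col 3 has {1,4,6}; box has {1,2,3,4,6} → only 5 remains.
(5,5) = 6: row 5 has {1,2,3,5}; col 5 has {1,2,3,4,5}; box has {1,2,5} → only 6 remains.
(5,6) = 4: row 5 has {1,2,3,5,6}; col 6 has {1,2,5}; box has {1,2,5,6} → only 4 remains.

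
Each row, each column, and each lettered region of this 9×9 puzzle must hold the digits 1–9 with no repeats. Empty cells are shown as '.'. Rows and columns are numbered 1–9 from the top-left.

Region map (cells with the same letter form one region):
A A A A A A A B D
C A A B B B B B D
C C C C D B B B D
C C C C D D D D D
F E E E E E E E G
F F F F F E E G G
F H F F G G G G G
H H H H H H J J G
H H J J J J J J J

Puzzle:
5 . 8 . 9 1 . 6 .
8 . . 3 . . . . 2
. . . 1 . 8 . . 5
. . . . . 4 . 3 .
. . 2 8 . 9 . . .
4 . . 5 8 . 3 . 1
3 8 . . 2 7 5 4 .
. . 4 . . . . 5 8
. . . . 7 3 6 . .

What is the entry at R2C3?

R1C9 = 7: row 1 has {1,5,6,8,9}; col 9 has {1,2,5,8}; region has {2,3,4,5} → only 7 remains.
R2C6 = 5: row 2 has {2,3,8}; col 6 has {1,3,4,7,8,9}; region has {3,6,8} → only 5 remains.
R3C5 = 6: row 3 has {1,5,8}; col 5 has {2,7,8,9}; region has {2,3,4,5,7} → only 6 remains.
R4C5 = 1: row 4 has {3,4}; col 5 has {2,6,7,8,9}; region has {2,3,4,5,6,7} → only 1 remains.
R4C9 = 9: row 4 has {1,3,4}; col 9 has {1,2,5,7,8}; region has {1,2,3,4,5,6,7} → only 9 remains.
R6C6 = 6: row 6 has {1,3,4,5,8}; col 6 has {1,3,4,5,7,8,9}; region has {2,3,8,9} → only 6 remains.
R6C8 = 9: row 6 has {1,3,4,5,6,8}; col 8 has {3,4,5,6}; region has {1,2,4,5,7,8} → only 9 remains.
R7C9 = 6: row 7 has {2,3,4,5,7,8}; col 9 has {1,2,5,7,8,9}; region has {1,2,4,5,7,8,9} → only 6 remains.
R8C5 = 3: row 8 has {4,5,8}; col 5 has {1,2,6,7,8,9}; region has {4,8} → only 3 remains.
R8C6 = 2: row 8 has {3,4,5,8}; col 6 has {1,3,4,5,6,7,8,9}; region has {3,4,8} → only 2 remains.
R9C9 = 4: row 9 has {3,6,7}; col 9 has {1,2,5,6,7,8,9}; region has {3,5,6,7} → only 4 remains.
R2C5 = 4: row 2 has {2,3,5,8}; col 5 has {1,2,3,6,7,8,9}; region has {3,5,6,8} → only 4 remains.
R4C7 = 8: row 4 has {1,3,4,9}; col 7 has {3,5,6}; region has {1,2,3,4,5,6,7,9} → only 8 remains.
R5C5 = 5: row 5 has {2,8,9}; col 5 has {1,2,3,4,6,7,8,9}; region has {2,3,6,8,9} → only 5 remains.
R5C9 = 3: row 5 has {2,5,8,9}; col 9 has {1,2,4,5,6,7,8,9}; region has {1,2,4,5,6,7,8,9} → only 3 remains.
R6C3 = 7: row 6 has {1,3,4,5,6,8,9}; col 3 has {2,4,8}; region has {3,4,5,8} → only 7 remains.
R7C4 = 9: row 7 has {2,3,4,5,6,7,8}; col 4 has {1,3,5,8}; region has {3,4,5,7,8} → only 9 remains.
R9C4 = 2: row 9 has {3,4,6,7}; col 4 has {1,3,5,8,9}; region has {3,4,5,6,7} → only 2 remains.
R1C4 = 4: row 1 has {1,5,6,7,8,9}; col 4 has {1,2,3,5,8,9}; region has {1,5,8,9} → only 4 remains.
R1C7 = 2: row 1 has {1,4,5,6,7,8,9}; col 7 has {3,5,6,8}; region has {1,4,5,8,9} → only 2 remains.
R2C3 = 6: row 2 has {2,3,4,5,8}; col 3 has {2,4,7,8}; region has {1,2,4,5,8,9} → only 6 remains.

6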